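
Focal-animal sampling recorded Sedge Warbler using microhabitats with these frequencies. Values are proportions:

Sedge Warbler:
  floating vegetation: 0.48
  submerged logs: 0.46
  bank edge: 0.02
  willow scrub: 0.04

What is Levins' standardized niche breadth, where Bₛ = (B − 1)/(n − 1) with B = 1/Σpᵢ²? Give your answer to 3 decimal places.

0.417

Σpᵢ² = 0.48² + 0.46² + 0.02² + 0.04² = 0.2304 + 0.2116 + 0.0004 + 0.0016 = 0.4440
B = 1 / 0.4440 = 2.25225
Bₛ = (B − 1)/(n − 1) = (2.25225 − 1)/(4 − 1) = 1.25225/3 = 0.41742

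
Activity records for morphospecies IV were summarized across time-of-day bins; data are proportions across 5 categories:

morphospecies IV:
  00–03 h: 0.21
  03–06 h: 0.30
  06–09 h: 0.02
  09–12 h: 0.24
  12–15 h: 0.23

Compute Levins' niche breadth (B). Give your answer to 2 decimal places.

Σpᵢ² = 0.21² + 0.30² + 0.02² + 0.24² + 0.23² = 0.0441 + 0.0900 + 0.0004 + 0.0576 + 0.0529 = 0.2450
B = 1 / 0.2450 = 4.0816

4.08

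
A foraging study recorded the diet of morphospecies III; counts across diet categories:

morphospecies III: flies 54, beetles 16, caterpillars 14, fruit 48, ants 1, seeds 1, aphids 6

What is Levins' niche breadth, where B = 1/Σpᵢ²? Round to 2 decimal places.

Proportions for morphospecies III (n=140): 54/140=0.3857, 16/140=0.1143, 14/140=0.1000, 48/140=0.3429, 1/140=0.0071, 1/140=0.0071, 6/140=0.0429
Σpᵢ² = 0.3857² + 0.1143² + 0.1000² + 0.3429² + 0.0071² + 0.0071² + 0.0429² = 0.148764 + 0.013064 + 0.010000 + 0.117580 + 0.000050 + 0.000050 + 0.001840 = 0.291348
B = 1 / 0.291348 = 3.4323

3.43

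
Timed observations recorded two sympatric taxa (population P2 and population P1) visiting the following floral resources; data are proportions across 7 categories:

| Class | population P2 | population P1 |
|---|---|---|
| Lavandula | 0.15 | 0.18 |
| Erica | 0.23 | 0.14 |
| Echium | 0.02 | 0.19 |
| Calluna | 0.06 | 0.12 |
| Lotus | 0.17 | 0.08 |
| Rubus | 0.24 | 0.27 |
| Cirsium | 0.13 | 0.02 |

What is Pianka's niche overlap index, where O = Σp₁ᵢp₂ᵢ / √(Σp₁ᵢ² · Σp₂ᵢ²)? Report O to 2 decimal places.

Σ p₁ᵢp₂ᵢ = 0.0270 + 0.0322 + 0.0038 + 0.0072 + 0.0136 + 0.0648 + 0.0026 = 0.1512
Σp_1ᵢ² = 0.15² + 0.23² + 0.02² + 0.06² + 0.17² + 0.24² + 0.13² = 0.0225 + 0.0529 + 0.0004 + 0.0036 + 0.0289 + 0.0576 + 0.0169 = 0.1828
Σp_2ᵢ² = 0.18² + 0.14² + 0.19² + 0.12² + 0.08² + 0.27² + 0.02² = 0.0324 + 0.0196 + 0.0361 + 0.0144 + 0.0064 + 0.0729 + 0.0004 = 0.1822
O = 0.1512 / √(0.1828 × 0.1822) = 0.1512 / 0.18250 = 0.8285

0.83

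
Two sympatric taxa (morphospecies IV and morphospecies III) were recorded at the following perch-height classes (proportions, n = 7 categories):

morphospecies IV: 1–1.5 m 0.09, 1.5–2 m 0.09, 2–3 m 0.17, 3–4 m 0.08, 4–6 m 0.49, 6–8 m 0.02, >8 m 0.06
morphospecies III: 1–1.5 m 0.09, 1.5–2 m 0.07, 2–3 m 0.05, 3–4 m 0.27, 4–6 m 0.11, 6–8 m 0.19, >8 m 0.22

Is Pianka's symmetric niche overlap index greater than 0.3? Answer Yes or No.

Σ p₁ᵢp₂ᵢ = 0.0081 + 0.0063 + 0.0085 + 0.0216 + 0.0539 + 0.0038 + 0.0132 = 0.1154
Σp_1ᵢ² = 0.09² + 0.09² + 0.17² + 0.08² + 0.49² + 0.02² + 0.06² = 0.0081 + 0.0081 + 0.0289 + 0.0064 + 0.2401 + 0.0004 + 0.0036 = 0.2956
Σp_2ᵢ² = 0.09² + 0.07² + 0.05² + 0.27² + 0.11² + 0.19² + 0.22² = 0.0081 + 0.0049 + 0.0025 + 0.0729 + 0.0121 + 0.0361 + 0.0484 = 0.1850
O = 0.1154 / √(0.2956 × 0.1850) = 0.1154 / 0.23385 = 0.4935
O = 0.4935 > 0.3 → Yes.

Yes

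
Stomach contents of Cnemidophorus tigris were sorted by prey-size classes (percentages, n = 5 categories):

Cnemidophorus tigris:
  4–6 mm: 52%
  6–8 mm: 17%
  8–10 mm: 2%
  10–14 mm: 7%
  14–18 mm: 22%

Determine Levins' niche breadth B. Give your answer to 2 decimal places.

2.83

Convert percentages to proportions (divide by 100).
Σpᵢ² = 0.52² + 0.17² + 0.02² + 0.07² + 0.22² = 0.2704 + 0.0289 + 0.0004 + 0.0049 + 0.0484 = 0.3530
B = 1 / 0.3530 = 2.8329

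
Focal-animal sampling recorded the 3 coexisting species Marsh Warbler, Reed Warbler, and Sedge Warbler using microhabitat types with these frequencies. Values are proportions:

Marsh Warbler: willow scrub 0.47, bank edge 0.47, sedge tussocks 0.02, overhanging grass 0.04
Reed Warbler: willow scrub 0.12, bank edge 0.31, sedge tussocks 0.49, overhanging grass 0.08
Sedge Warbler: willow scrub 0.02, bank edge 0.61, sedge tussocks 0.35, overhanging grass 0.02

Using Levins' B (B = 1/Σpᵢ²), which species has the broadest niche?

Σp_Marsᵢ² = 0.47² + 0.47² + 0.02² + 0.04² = 0.2209 + 0.2209 + 0.0004 + 0.0016 = 0.4438
B_Mars = 1 / 0.4438 = 2.2533
Σp_Reedᵢ² = 0.12² + 0.31² + 0.49² + 0.08² = 0.0144 + 0.0961 + 0.2401 + 0.0064 = 0.3570
B_Reed = 1 / 0.3570 = 2.8011
Σp_Sedgᵢ² = 0.02² + 0.61² + 0.35² + 0.02² = 0.0004 + 0.3721 + 0.1225 + 0.0004 = 0.4954
B_Sedg = 1 / 0.4954 = 2.0186
Highest B → broadest niche (most generalist): Reed Warbler (B = 2.80).

Reed Warbler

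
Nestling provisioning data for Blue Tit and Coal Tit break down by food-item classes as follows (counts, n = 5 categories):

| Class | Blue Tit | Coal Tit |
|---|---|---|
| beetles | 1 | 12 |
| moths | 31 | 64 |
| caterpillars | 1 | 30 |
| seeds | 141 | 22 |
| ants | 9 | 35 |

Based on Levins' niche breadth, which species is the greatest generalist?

Coal Tit

Proportions for Blue Tit (n=183): 1/183=0.0055, 31/183=0.1694, 1/183=0.0055, 141/183=0.7705, 9/183=0.0492
Proportions for Coal Tit (n=163): 12/163=0.0736, 64/163=0.3926, 30/163=0.1840, 22/163=0.1350, 35/163=0.2147
Σp_Blueᵢ² = 0.0055² + 0.1694² + 0.0055² + 0.7705² + 0.0492² = 0.000030 + 0.028696 + 0.000030 + 0.593670 + 0.002421 = 0.624847
B_Blue = 1 / 0.624847 = 1.6004
Σp_Coalᵢ² = 0.0736² + 0.3926² + 0.1840² + 0.1350² + 0.2147² = 0.005417 + 0.154135 + 0.033856 + 0.018225 + 0.046096 = 0.257729
B_Coal = 1 / 0.257729 = 3.8800
Highest B → broadest niche (most generalist): Coal Tit (B = 3.88).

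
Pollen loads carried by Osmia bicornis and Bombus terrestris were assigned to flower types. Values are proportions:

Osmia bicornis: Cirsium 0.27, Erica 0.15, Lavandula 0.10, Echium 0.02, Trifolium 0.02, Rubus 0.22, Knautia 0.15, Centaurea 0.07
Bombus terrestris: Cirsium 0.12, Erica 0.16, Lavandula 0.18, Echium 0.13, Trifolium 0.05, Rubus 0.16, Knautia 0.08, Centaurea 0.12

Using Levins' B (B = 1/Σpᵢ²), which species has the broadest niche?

Σp_bicoᵢ² = 0.27² + 0.15² + 0.10² + 0.02² + 0.02² + 0.22² + 0.15² + 0.07² = 0.0729 + 0.0225 + 0.0100 + 0.0004 + 0.0004 + 0.0484 + 0.0225 + 0.0049 = 0.1820
B_bico = 1 / 0.1820 = 5.4945
Σp_terrᵢ² = 0.12² + 0.16² + 0.18² + 0.13² + 0.05² + 0.16² + 0.08² + 0.12² = 0.0144 + 0.0256 + 0.0324 + 0.0169 + 0.0025 + 0.0256 + 0.0064 + 0.0144 = 0.1382
B_terr = 1 / 0.1382 = 7.2359
Highest B → broadest niche (most generalist): Bombus terrestris (B = 7.24).

Bombus terrestris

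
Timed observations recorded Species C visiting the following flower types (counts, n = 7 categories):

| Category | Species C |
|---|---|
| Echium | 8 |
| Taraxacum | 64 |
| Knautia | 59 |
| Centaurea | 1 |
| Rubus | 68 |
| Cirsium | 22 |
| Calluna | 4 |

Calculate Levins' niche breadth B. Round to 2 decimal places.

4.00

Proportions for Species C (n=226): 8/226=0.0354, 64/226=0.2832, 59/226=0.2611, 1/226=0.0044, 68/226=0.3009, 22/226=0.0973, 4/226=0.0177
Σpᵢ² = 0.0354² + 0.2832² + 0.2611² + 0.0044² + 0.3009² + 0.0973² + 0.0177² = 0.001253 + 0.080202 + 0.068173 + 0.000019 + 0.090541 + 0.009467 + 0.000313 = 0.249968
B = 1 / 0.249968 = 4.0005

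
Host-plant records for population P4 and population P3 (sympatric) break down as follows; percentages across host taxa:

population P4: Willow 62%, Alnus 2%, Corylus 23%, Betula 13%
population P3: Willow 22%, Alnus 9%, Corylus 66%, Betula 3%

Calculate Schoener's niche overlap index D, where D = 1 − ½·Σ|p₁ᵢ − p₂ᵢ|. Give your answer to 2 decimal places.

Convert percentages to proportions (divide by 100).
Σ|p₁ᵢ − p₂ᵢ| = 0.40 + 0.07 + 0.43 + 0.10 = 1.00
D = 1 − ½ × 1.00 = 1 − 0.500 = 0.5000

0.50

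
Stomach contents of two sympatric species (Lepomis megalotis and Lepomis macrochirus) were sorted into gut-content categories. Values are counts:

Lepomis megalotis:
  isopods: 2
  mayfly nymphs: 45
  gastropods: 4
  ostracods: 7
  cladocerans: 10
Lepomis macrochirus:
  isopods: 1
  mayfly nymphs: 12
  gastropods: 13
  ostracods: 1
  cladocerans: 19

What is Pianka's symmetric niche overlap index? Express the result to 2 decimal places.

Proportions for Lepomis megalotis (n=68): 2/68=0.0294, 45/68=0.6618, 4/68=0.0588, 7/68=0.1029, 10/68=0.1471
Proportions for Lepomis macrochirus (n=46): 1/46=0.0217, 12/46=0.2609, 13/46=0.2826, 1/46=0.0217, 19/46=0.4130
Σ p₁ᵢp₂ᵢ = 0.000638 + 0.172664 + 0.016617 + 0.002233 + 0.060752 = 0.252904
Σp_1ᵢ² = 0.0294² + 0.6618² + 0.0588² + 0.1029² + 0.1471² = 0.000864 + 0.437979 + 0.003457 + 0.010588 + 0.021638 = 0.474526
Σp_2ᵢ² = 0.0217² + 0.2609² + 0.2826² + 0.0217² + 0.4130² = 0.000471 + 0.068069 + 0.079863 + 0.000471 + 0.170569 = 0.319443
O = 0.252904 / √(0.474526 × 0.319443) = 0.252904 / 0.3893379 = 0.6496

0.65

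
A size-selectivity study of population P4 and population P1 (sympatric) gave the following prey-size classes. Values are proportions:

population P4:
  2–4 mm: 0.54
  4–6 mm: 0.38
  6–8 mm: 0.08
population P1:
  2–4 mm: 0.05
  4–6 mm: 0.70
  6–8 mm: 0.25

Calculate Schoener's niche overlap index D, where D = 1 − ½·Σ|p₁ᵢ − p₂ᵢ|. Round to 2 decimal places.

0.51

Σ|p₁ᵢ − p₂ᵢ| = 0.49 + 0.32 + 0.17 = 0.98
D = 1 − ½ × 0.98 = 1 − 0.490 = 0.5100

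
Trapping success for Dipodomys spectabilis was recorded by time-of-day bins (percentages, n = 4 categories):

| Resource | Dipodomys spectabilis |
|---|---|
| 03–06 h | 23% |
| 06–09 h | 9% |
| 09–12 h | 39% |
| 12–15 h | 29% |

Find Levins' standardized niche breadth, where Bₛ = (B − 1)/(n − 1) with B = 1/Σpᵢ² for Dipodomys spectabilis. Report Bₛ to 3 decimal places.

0.788

Convert percentages to proportions (divide by 100).
Σpᵢ² = 0.23² + 0.09² + 0.39² + 0.29² = 0.0529 + 0.0081 + 0.1521 + 0.0841 = 0.2972
B = 1 / 0.2972 = 3.36474
Bₛ = (B − 1)/(n − 1) = (3.36474 − 1)/(4 − 1) = 2.36474/3 = 0.78825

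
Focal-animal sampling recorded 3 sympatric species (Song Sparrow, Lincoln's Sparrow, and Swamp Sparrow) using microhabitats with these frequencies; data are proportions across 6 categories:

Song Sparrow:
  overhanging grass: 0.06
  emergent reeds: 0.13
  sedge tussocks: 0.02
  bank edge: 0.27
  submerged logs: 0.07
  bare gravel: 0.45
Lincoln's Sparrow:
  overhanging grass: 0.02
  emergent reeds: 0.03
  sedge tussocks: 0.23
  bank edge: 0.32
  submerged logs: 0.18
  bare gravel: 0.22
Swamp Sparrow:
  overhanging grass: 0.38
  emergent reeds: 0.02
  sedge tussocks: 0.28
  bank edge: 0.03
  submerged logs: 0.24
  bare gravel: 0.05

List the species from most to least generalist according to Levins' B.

Lincoln's Sparrow > Swamp Sparrow > Song Sparrow

Σp_Songᵢ² = 0.06² + 0.13² + 0.02² + 0.27² + 0.07² + 0.45² = 0.0036 + 0.0169 + 0.0004 + 0.0729 + 0.0049 + 0.2025 = 0.3012
B_Song = 1 / 0.3012 = 3.3201
Σp_Lincᵢ² = 0.02² + 0.03² + 0.23² + 0.32² + 0.18² + 0.22² = 0.0004 + 0.0009 + 0.0529 + 0.1024 + 0.0324 + 0.0484 = 0.2374
B_Linc = 1 / 0.2374 = 4.2123
Σp_Swamᵢ² = 0.38² + 0.02² + 0.28² + 0.03² + 0.24² + 0.05² = 0.1444 + 0.0004 + 0.0784 + 0.0009 + 0.0576 + 0.0025 = 0.2842
B_Swam = 1 / 0.2842 = 3.5186
Ranking by B (broadest → narrowest): Lincoln's Sparrow (4.21) > Swamp Sparrow (3.52) > Song Sparrow (3.32)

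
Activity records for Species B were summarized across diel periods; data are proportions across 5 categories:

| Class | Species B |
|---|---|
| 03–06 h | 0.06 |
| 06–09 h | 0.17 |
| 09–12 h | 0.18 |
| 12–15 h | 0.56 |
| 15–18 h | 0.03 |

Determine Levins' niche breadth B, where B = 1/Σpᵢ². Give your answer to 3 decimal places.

Σpᵢ² = 0.06² + 0.17² + 0.18² + 0.56² + 0.03² = 0.0036 + 0.0289 + 0.0324 + 0.3136 + 0.0009 = 0.3794
B = 1 / 0.3794 = 2.63574

2.636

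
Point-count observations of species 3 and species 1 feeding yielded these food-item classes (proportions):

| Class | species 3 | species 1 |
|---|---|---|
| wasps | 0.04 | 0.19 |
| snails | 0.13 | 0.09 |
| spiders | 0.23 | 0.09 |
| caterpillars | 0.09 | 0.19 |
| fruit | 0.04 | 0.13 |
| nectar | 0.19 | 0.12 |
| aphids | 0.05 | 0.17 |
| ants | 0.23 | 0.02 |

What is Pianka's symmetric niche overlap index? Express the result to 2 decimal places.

Σ p₁ᵢp₂ᵢ = 0.0076 + 0.0117 + 0.0207 + 0.0171 + 0.0052 + 0.0228 + 0.0085 + 0.0046 = 0.0982
Σp_1ᵢ² = 0.04² + 0.13² + 0.23² + 0.09² + 0.04² + 0.19² + 0.05² + 0.23² = 0.0016 + 0.0169 + 0.0529 + 0.0081 + 0.0016 + 0.0361 + 0.0025 + 0.0529 = 0.1726
Σp_2ᵢ² = 0.19² + 0.09² + 0.09² + 0.19² + 0.13² + 0.12² + 0.17² + 0.02² = 0.0361 + 0.0081 + 0.0081 + 0.0361 + 0.0169 + 0.0144 + 0.0289 + 0.0004 = 0.1490
O = 0.0982 / √(0.1726 × 0.1490) = 0.0982 / 0.16037 = 0.6123

0.61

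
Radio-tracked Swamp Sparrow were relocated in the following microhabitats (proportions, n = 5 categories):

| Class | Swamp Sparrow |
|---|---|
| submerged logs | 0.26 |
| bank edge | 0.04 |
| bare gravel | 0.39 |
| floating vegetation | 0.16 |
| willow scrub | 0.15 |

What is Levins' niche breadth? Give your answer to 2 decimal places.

3.71

Σpᵢ² = 0.26² + 0.04² + 0.39² + 0.16² + 0.15² = 0.0676 + 0.0016 + 0.1521 + 0.0256 + 0.0225 = 0.2694
B = 1 / 0.2694 = 3.7120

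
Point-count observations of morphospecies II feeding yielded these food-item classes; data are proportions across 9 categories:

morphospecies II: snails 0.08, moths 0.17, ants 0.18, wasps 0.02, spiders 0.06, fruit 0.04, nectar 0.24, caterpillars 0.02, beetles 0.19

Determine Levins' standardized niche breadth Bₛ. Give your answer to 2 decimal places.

0.62

Σpᵢ² = 0.08² + 0.17² + 0.18² + 0.02² + 0.06² + 0.04² + 0.24² + 0.02² + 0.19² = 0.0064 + 0.0289 + 0.0324 + 0.0004 + 0.0036 + 0.0016 + 0.0576 + 0.0004 + 0.0361 = 0.1674
B = 1 / 0.1674 = 5.9737
Bₛ = (B − 1)/(n − 1) = (5.9737 − 1)/(9 − 1) = 4.9737/8 = 0.6217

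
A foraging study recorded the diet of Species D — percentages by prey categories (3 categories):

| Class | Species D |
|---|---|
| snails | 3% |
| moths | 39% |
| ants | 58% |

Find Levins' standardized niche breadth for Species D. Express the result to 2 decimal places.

Convert percentages to proportions (divide by 100).
Σpᵢ² = 0.03² + 0.39² + 0.58² = 0.0009 + 0.1521 + 0.3364 = 0.4894
B = 1 / 0.4894 = 2.0433
Bₛ = (B − 1)/(n − 1) = (2.0433 − 1)/(3 − 1) = 1.0433/2 = 0.5217

0.52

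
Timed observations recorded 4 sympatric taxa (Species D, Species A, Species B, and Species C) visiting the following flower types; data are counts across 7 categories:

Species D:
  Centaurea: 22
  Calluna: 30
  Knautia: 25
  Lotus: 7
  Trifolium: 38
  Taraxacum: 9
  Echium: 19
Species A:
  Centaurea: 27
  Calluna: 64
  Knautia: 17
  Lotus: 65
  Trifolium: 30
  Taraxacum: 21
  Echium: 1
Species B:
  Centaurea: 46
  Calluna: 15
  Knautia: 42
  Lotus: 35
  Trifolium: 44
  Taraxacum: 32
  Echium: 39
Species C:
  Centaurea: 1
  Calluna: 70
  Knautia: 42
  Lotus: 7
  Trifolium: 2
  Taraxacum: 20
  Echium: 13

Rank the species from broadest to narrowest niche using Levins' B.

Proportions for Species D (n=150): 22/150=0.1467, 30/150=0.2000, 25/150=0.1667, 7/150=0.0467, 38/150=0.2533, 9/150=0.0600, 19/150=0.1267
Proportions for Species A (n=225): 27/225=0.1200, 64/225=0.2844, 17/225=0.0756, 65/225=0.2889, 30/225=0.1333, 21/225=0.0933, 1/225=0.0044
Proportions for Species B (n=253): 46/253=0.1818, 15/253=0.0593, 42/253=0.1660, 35/253=0.1383, 44/253=0.1739, 32/253=0.1265, 39/253=0.1542
Proportions for Species C (n=155): 1/155=0.0065, 70/155=0.4516, 42/155=0.2710, 7/155=0.0452, 2/155=0.0129, 20/155=0.1290, 13/155=0.0839
Σp_Dᵢ² = 0.1467² + 0.2000² + 0.1667² + 0.0467² + 0.2533² + 0.0600² + 0.1267² = 0.021521 + 0.040000 + 0.027789 + 0.002181 + 0.064161 + 0.003600 + 0.016053 = 0.175305
B_D = 1 / 0.175305 = 5.7043
Σp_Aᵢ² = 0.1200² + 0.2844² + 0.0756² + 0.2889² + 0.1333² + 0.0933² + 0.0044² = 0.014400 + 0.080883 + 0.005715 + 0.083463 + 0.017769 + 0.008705 + 0.000019 = 0.210954
B_A = 1 / 0.210954 = 4.7404
Σp_Bᵢ² = 0.1818² + 0.0593² + 0.1660² + 0.1383² + 0.1739² + 0.1265² + 0.1542² = 0.033051 + 0.003516 + 0.027556 + 0.019127 + 0.030241 + 0.016002 + 0.023778 = 0.153271
B_B = 1 / 0.153271 = 6.5244
Σp_Cᵢ² = 0.0065² + 0.4516² + 0.2710² + 0.0452² + 0.0129² + 0.1290² + 0.0839² = 0.000042 + 0.203943 + 0.073441 + 0.002043 + 0.000166 + 0.016641 + 0.007039 = 0.303315
B_C = 1 / 0.303315 = 3.2969
Ranking by B (broadest → narrowest): Species B (6.52) > Species D (5.70) > Species A (4.74) > Species C (3.30)

Species B > Species D > Species A > Species C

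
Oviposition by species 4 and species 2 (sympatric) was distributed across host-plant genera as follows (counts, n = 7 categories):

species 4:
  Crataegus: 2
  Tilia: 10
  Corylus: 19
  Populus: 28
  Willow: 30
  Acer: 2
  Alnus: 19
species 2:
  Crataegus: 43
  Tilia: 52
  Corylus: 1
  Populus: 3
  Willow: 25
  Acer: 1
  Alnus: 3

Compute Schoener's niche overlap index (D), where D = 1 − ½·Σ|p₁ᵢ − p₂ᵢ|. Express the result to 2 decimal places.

0.37

Proportions for species 4 (n=110): 2/110=0.0182, 10/110=0.0909, 19/110=0.1727, 28/110=0.2545, 30/110=0.2727, 2/110=0.0182, 19/110=0.1727
Proportions for species 2 (n=128): 43/128=0.3359, 52/128=0.4063, 1/128=0.0078, 3/128=0.0234, 25/128=0.1953, 1/128=0.0078, 3/128=0.0234
Σ|p₁ᵢ − p₂ᵢ| = 0.3177 + 0.3154 + 0.1649 + 0.2311 + 0.0774 + 0.0104 + 0.1493 = 1.2662
D = 1 − ½ × 1.2662 = 1 − 0.63310 = 0.36690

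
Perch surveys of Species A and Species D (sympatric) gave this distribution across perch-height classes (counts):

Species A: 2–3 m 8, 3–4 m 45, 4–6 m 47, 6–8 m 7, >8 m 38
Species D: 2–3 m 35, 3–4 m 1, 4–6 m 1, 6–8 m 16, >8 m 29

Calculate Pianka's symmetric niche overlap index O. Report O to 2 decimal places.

Proportions for Species A (n=145): 8/145=0.0552, 45/145=0.3103, 47/145=0.3241, 7/145=0.0483, 38/145=0.2621
Proportions for Species D (n=82): 35/82=0.4268, 1/82=0.0122, 1/82=0.0122, 16/82=0.1951, 29/82=0.3537
Σ p₁ᵢp₂ᵢ = 0.023559 + 0.003786 + 0.003954 + 0.009423 + 0.092705 = 0.133427
Σp_1ᵢ² = 0.0552² + 0.3103² + 0.3241² + 0.0483² + 0.2621² = 0.003047 + 0.096286 + 0.105041 + 0.002333 + 0.068696 = 0.275403
Σp_2ᵢ² = 0.4268² + 0.0122² + 0.0122² + 0.1951² + 0.3537² = 0.182158 + 0.000149 + 0.000149 + 0.038064 + 0.125104 = 0.345624
O = 0.133427 / √(0.275403 × 0.345624) = 0.133427 / 0.3085221 = 0.4325

0.43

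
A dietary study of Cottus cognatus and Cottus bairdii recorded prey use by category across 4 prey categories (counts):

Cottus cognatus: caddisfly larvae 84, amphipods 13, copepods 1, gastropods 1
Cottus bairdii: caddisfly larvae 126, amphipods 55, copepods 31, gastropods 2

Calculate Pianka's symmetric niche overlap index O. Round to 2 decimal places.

0.95

Proportions for Cottus cognatus (n=99): 84/99=0.8485, 13/99=0.1313, 1/99=0.0101, 1/99=0.0101
Proportions for Cottus bairdii (n=214): 126/214=0.5888, 55/214=0.2570, 31/214=0.1449, 2/214=0.0093
Σ p₁ᵢp₂ᵢ = 0.499597 + 0.033744 + 0.001463 + 0.000094 = 0.534898
Σp_1ᵢ² = 0.8485² + 0.1313² + 0.0101² + 0.0101² = 0.719952 + 0.017240 + 0.000102 + 0.000102 = 0.737396
Σp_2ᵢ² = 0.5888² + 0.2570² + 0.1449² + 0.0093² = 0.346685 + 0.066049 + 0.020996 + 0.000086 = 0.433816
O = 0.534898 / √(0.737396 × 0.433816) = 0.534898 / 0.5655919 = 0.9457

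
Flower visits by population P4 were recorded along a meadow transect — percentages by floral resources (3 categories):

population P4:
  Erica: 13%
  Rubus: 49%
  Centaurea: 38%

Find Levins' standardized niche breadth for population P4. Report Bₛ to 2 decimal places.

0.75

Convert percentages to proportions (divide by 100).
Σpᵢ² = 0.13² + 0.49² + 0.38² = 0.0169 + 0.2401 + 0.1444 = 0.4014
B = 1 / 0.4014 = 2.4913
Bₛ = (B − 1)/(n − 1) = (2.4913 − 1)/(3 − 1) = 1.4913/2 = 0.7457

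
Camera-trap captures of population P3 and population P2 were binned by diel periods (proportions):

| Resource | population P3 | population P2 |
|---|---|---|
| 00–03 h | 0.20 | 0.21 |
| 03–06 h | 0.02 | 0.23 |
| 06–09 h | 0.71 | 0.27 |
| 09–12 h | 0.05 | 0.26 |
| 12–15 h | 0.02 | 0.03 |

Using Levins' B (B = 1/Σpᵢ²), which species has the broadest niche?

Σp_P3ᵢ² = 0.20² + 0.02² + 0.71² + 0.05² + 0.02² = 0.0400 + 0.0004 + 0.5041 + 0.0025 + 0.0004 = 0.5474
B_P3 = 1 / 0.5474 = 1.8268
Σp_P2ᵢ² = 0.21² + 0.23² + 0.27² + 0.26² + 0.03² = 0.0441 + 0.0529 + 0.0729 + 0.0676 + 0.0009 = 0.2384
B_P2 = 1 / 0.2384 = 4.1946
Highest B → broadest niche (most generalist): population P2 (B = 4.19).

population P2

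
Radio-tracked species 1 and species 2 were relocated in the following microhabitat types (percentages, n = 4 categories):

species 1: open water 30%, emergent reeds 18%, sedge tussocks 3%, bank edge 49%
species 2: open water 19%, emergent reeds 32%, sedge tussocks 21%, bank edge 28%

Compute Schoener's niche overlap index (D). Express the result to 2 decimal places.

Convert percentages to proportions (divide by 100).
Σ|p₁ᵢ − p₂ᵢ| = 0.11 + 0.14 + 0.18 + 0.21 = 0.64
D = 1 − ½ × 0.64 = 1 − 0.320 = 0.6800

0.68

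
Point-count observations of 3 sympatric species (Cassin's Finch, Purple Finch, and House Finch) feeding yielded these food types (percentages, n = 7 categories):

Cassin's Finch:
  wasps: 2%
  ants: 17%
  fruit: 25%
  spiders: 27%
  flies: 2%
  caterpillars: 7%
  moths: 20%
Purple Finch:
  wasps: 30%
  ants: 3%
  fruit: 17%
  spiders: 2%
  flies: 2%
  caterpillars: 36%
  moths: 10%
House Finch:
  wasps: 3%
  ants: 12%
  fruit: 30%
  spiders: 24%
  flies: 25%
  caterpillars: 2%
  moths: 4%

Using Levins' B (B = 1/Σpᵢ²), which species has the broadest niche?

Cassin's Finch

Convert percentages to proportions (divide by 100).
Σp_Cassᵢ² = 0.02² + 0.17² + 0.25² + 0.27² + 0.02² + 0.07² + 0.20² = 0.0004 + 0.0289 + 0.0625 + 0.0729 + 0.0004 + 0.0049 + 0.0400 = 0.2100
B_Cass = 1 / 0.2100 = 4.7619
Σp_Purpᵢ² = 0.30² + 0.03² + 0.17² + 0.02² + 0.02² + 0.36² + 0.10² = 0.0900 + 0.0009 + 0.0289 + 0.0004 + 0.0004 + 0.1296 + 0.0100 = 0.2602
B_Purp = 1 / 0.2602 = 3.8432
Σp_Housᵢ² = 0.03² + 0.12² + 0.30² + 0.24² + 0.25² + 0.02² + 0.04² = 0.0009 + 0.0144 + 0.0900 + 0.0576 + 0.0625 + 0.0004 + 0.0016 = 0.2274
B_Hous = 1 / 0.2274 = 4.3975
Highest B → broadest niche (most generalist): Cassin's Finch (B = 4.76).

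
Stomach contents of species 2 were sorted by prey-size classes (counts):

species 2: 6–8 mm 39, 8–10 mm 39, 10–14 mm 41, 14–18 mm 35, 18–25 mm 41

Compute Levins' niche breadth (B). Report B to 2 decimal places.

4.98

Proportions for species 2 (n=195): 39/195=0.2000, 39/195=0.2000, 41/195=0.2103, 35/195=0.1795, 41/195=0.2103
Σpᵢ² = 0.2000² + 0.2000² + 0.2103² + 0.1795² + 0.2103² = 0.040000 + 0.040000 + 0.044226 + 0.032220 + 0.044226 = 0.200672
B = 1 / 0.200672 = 4.9833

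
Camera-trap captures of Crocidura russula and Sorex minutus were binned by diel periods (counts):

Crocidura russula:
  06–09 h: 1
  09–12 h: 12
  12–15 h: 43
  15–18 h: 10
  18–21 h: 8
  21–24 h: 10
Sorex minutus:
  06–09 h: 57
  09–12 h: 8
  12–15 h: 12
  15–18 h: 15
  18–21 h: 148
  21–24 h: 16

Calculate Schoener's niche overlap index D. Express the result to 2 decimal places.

0.31

Proportions for Crocidura russula (n=84): 1/84=0.0119, 12/84=0.1429, 43/84=0.5119, 10/84=0.1190, 8/84=0.0952, 10/84=0.1190
Proportions for Sorex minutus (n=256): 57/256=0.2227, 8/256=0.0313, 12/256=0.0469, 15/256=0.0586, 148/256=0.5781, 16/256=0.0625
Σ|p₁ᵢ − p₂ᵢ| = 0.2108 + 0.1116 + 0.4650 + 0.0604 + 0.4829 + 0.0565 = 1.3872
D = 1 − ½ × 1.3872 = 1 − 0.69360 = 0.30640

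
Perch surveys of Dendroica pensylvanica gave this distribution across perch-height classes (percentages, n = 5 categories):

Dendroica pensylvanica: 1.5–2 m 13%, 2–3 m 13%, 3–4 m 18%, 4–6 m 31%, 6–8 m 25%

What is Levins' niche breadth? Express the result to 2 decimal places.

Convert percentages to proportions (divide by 100).
Σpᵢ² = 0.13² + 0.13² + 0.18² + 0.31² + 0.25² = 0.0169 + 0.0169 + 0.0324 + 0.0961 + 0.0625 = 0.2248
B = 1 / 0.2248 = 4.4484

4.45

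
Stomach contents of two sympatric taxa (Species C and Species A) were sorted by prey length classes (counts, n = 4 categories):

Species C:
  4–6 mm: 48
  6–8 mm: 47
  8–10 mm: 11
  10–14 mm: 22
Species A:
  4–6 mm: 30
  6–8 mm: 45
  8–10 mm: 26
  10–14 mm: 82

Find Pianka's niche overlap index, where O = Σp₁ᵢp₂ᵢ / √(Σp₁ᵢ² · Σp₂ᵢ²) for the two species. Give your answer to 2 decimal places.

0.78

Proportions for Species C (n=128): 48/128=0.3750, 47/128=0.3672, 11/128=0.0859, 22/128=0.1719
Proportions for Species A (n=183): 30/183=0.1639, 45/183=0.2459, 26/183=0.1421, 82/183=0.4481
Σ p₁ᵢp₂ᵢ = 0.061463 + 0.090294 + 0.012206 + 0.077028 = 0.240991
Σp_1ᵢ² = 0.3750² + 0.3672² + 0.0859² + 0.1719² = 0.140625 + 0.134836 + 0.007379 + 0.029550 = 0.312390
Σp_2ᵢ² = 0.1639² + 0.2459² + 0.1421² + 0.4481² = 0.026863 + 0.060467 + 0.020192 + 0.200794 = 0.308316
O = 0.240991 / √(0.312390 × 0.308316) = 0.240991 / 0.3103463 = 0.7765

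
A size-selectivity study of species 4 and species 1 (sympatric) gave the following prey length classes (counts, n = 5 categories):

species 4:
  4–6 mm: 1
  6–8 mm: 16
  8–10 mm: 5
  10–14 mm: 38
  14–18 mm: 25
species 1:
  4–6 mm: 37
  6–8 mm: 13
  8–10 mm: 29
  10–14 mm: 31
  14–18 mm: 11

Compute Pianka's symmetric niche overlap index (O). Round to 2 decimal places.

0.65

Proportions for species 4 (n=85): 1/85=0.0118, 16/85=0.1882, 5/85=0.0588, 38/85=0.4471, 25/85=0.2941
Proportions for species 1 (n=121): 37/121=0.3058, 13/121=0.1074, 29/121=0.2397, 31/121=0.2562, 11/121=0.0909
Σ p₁ᵢp₂ᵢ = 0.003608 + 0.020213 + 0.014094 + 0.114547 + 0.026734 = 0.179196
Σp_1ᵢ² = 0.0118² + 0.1882² + 0.0588² + 0.4471² + 0.2941² = 0.000139 + 0.035419 + 0.003457 + 0.199898 + 0.086495 = 0.325408
Σp_2ᵢ² = 0.3058² + 0.1074² + 0.2397² + 0.2562² + 0.0909² = 0.093514 + 0.011535 + 0.057456 + 0.065638 + 0.008263 = 0.236406
O = 0.179196 / √(0.325408 × 0.236406) = 0.179196 / 0.2773597 = 0.6461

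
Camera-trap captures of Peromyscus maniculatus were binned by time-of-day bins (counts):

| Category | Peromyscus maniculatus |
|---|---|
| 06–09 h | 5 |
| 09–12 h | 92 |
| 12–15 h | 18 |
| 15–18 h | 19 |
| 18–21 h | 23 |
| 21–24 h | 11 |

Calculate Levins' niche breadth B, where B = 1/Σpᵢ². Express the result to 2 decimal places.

Proportions for Peromyscus maniculatus (n=168): 5/168=0.0298, 92/168=0.5476, 18/168=0.1071, 19/168=0.1131, 23/168=0.1369, 11/168=0.0655
Σpᵢ² = 0.0298² + 0.5476² + 0.1071² + 0.1131² + 0.1369² + 0.0655² = 0.000888 + 0.299866 + 0.011470 + 0.012792 + 0.018742 + 0.004290 = 0.348048
B = 1 / 0.348048 = 2.8732

2.87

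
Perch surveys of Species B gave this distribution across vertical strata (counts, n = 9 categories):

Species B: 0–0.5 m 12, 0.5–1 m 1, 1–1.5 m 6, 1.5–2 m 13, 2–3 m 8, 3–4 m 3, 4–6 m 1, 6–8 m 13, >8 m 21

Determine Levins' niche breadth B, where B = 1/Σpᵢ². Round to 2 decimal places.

5.88

Proportions for Species B (n=78): 12/78=0.1538, 1/78=0.0128, 6/78=0.0769, 13/78=0.1667, 8/78=0.1026, 3/78=0.0385, 1/78=0.0128, 13/78=0.1667, 21/78=0.2692
Σpᵢ² = 0.1538² + 0.0128² + 0.0769² + 0.1667² + 0.1026² + 0.0385² + 0.0128² + 0.1667² + 0.2692² = 0.023654 + 0.000164 + 0.005914 + 0.027789 + 0.010527 + 0.001482 + 0.000164 + 0.027789 + 0.072469 = 0.169952
B = 1 / 0.169952 = 5.8840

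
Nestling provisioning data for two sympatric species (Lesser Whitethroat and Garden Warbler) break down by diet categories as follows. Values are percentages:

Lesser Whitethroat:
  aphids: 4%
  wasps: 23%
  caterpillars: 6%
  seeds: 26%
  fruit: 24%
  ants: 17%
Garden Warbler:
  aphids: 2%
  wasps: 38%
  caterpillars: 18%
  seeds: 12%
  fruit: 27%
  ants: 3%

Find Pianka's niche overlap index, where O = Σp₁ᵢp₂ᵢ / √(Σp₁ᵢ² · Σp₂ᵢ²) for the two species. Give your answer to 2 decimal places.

Convert percentages to proportions (divide by 100).
Σ p₁ᵢp₂ᵢ = 0.0008 + 0.0874 + 0.0108 + 0.0312 + 0.0648 + 0.0051 = 0.2001
Σp_1ᵢ² = 0.04² + 0.23² + 0.06² + 0.26² + 0.24² + 0.17² = 0.0016 + 0.0529 + 0.0036 + 0.0676 + 0.0576 + 0.0289 = 0.2122
Σp_2ᵢ² = 0.02² + 0.38² + 0.18² + 0.12² + 0.27² + 0.03² = 0.0004 + 0.1444 + 0.0324 + 0.0144 + 0.0729 + 0.0009 = 0.2654
O = 0.2001 / √(0.2122 × 0.2654) = 0.2001 / 0.23731 = 0.8432

0.84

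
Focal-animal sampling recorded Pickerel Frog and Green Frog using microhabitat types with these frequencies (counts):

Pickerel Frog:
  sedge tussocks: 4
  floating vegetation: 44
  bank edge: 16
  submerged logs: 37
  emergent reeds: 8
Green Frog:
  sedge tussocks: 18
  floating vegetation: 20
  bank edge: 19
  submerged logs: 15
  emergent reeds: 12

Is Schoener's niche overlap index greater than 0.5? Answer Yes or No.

Yes

Proportions for Pickerel Frog (n=109): 4/109=0.0367, 44/109=0.4037, 16/109=0.1468, 37/109=0.3394, 8/109=0.0734
Proportions for Green Frog (n=84): 18/84=0.2143, 20/84=0.2381, 19/84=0.2262, 15/84=0.1786, 12/84=0.1429
Σ|p₁ᵢ − p₂ᵢ| = 0.1776 + 0.1656 + 0.0794 + 0.1608 + 0.0695 = 0.6529
D = 1 − ½ × 0.6529 = 1 − 0.32645 = 0.67355
D = 0.67355 > 0.5 → Yes.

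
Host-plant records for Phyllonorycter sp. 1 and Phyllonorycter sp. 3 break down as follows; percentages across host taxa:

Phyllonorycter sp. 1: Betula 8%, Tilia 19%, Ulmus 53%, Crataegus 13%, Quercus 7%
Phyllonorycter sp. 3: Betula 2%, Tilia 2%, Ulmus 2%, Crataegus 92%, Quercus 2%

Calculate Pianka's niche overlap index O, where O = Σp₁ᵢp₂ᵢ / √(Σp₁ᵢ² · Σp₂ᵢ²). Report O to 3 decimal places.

Convert percentages to proportions (divide by 100).
Σ p₁ᵢp₂ᵢ = 0.0016 + 0.0038 + 0.0106 + 0.1196 + 0.0014 = 0.1370
Σp_1ᵢ² = 0.08² + 0.19² + 0.53² + 0.13² + 0.07² = 0.0064 + 0.0361 + 0.2809 + 0.0169 + 0.0049 = 0.3452
Σp_2ᵢ² = 0.02² + 0.02² + 0.02² + 0.92² + 0.02² = 0.0004 + 0.0004 + 0.0004 + 0.8464 + 0.0004 = 0.8480
O = 0.1370 / √(0.3452 × 0.8480) = 0.1370 / 0.541045 = 0.25321

0.253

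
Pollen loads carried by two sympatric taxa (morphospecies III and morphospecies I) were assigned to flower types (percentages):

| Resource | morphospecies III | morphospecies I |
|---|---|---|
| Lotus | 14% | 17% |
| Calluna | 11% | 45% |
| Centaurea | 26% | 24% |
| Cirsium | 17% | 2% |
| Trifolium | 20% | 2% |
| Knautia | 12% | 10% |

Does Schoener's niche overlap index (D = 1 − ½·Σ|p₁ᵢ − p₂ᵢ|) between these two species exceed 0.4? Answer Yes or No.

Convert percentages to proportions (divide by 100).
Σ|p₁ᵢ − p₂ᵢ| = 0.03 + 0.34 + 0.02 + 0.15 + 0.18 + 0.02 = 0.74
D = 1 − ½ × 0.74 = 1 − 0.370 = 0.6300
D = 0.6300 > 0.4 → Yes.

Yes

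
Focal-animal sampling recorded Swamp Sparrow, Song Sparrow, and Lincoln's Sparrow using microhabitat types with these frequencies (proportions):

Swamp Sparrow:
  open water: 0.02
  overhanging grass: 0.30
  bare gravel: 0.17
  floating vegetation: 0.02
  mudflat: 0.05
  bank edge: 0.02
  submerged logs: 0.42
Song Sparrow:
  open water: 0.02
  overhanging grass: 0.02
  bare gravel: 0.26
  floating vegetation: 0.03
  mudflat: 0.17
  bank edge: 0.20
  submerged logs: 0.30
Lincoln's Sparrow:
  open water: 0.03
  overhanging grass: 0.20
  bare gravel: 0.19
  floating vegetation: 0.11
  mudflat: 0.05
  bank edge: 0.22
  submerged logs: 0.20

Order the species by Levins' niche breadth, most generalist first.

Σp_Swamᵢ² = 0.02² + 0.30² + 0.17² + 0.02² + 0.05² + 0.02² + 0.42² = 0.0004 + 0.0900 + 0.0289 + 0.0004 + 0.0025 + 0.0004 + 0.1764 = 0.2990
B_Swam = 1 / 0.2990 = 3.3445
Σp_Songᵢ² = 0.02² + 0.02² + 0.26² + 0.03² + 0.17² + 0.20² + 0.30² = 0.0004 + 0.0004 + 0.0676 + 0.0009 + 0.0289 + 0.0400 + 0.0900 = 0.2282
B_Song = 1 / 0.2282 = 4.3821
Σp_Lincᵢ² = 0.03² + 0.20² + 0.19² + 0.11² + 0.05² + 0.22² + 0.20² = 0.0009 + 0.0400 + 0.0361 + 0.0121 + 0.0025 + 0.0484 + 0.0400 = 0.1800
B_Linc = 1 / 0.1800 = 5.5556
Ranking by B (broadest → narrowest): Lincoln's Sparrow (5.56) > Song Sparrow (4.38) > Swamp Sparrow (3.34)

Lincoln's Sparrow > Song Sparrow > Swamp Sparrow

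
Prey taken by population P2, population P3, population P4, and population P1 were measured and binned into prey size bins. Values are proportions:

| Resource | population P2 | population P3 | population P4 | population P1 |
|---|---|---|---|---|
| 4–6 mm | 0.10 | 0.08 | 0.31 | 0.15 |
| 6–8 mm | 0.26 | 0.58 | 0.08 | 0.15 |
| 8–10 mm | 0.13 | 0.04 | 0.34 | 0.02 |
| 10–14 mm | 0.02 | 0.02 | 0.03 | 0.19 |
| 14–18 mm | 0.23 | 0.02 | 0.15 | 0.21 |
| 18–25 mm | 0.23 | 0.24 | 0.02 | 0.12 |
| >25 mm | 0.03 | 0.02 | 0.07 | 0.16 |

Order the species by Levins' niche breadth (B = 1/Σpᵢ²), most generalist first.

Σp_P2ᵢ² = 0.10² + 0.26² + 0.13² + 0.02² + 0.23² + 0.23² + 0.03² = 0.0100 + 0.0676 + 0.0169 + 0.0004 + 0.0529 + 0.0529 + 0.0009 = 0.2016
B_P2 = 1 / 0.2016 = 4.9603
Σp_P3ᵢ² = 0.08² + 0.58² + 0.04² + 0.02² + 0.02² + 0.24² + 0.02² = 0.0064 + 0.3364 + 0.0016 + 0.0004 + 0.0004 + 0.0576 + 0.0004 = 0.4032
B_P3 = 1 / 0.4032 = 2.4802
Σp_P4ᵢ² = 0.31² + 0.08² + 0.34² + 0.03² + 0.15² + 0.02² + 0.07² = 0.0961 + 0.0064 + 0.1156 + 0.0009 + 0.0225 + 0.0004 + 0.0049 = 0.2468
B_P4 = 1 / 0.2468 = 4.0519
Σp_P1ᵢ² = 0.15² + 0.15² + 0.02² + 0.19² + 0.21² + 0.12² + 0.16² = 0.0225 + 0.0225 + 0.0004 + 0.0361 + 0.0441 + 0.0144 + 0.0256 = 0.1656
B_P1 = 1 / 0.1656 = 6.0386
Ranking by B (broadest → narrowest): population P1 (6.04) > population P2 (4.96) > population P4 (4.05) > population P3 (2.48)

population P1 > population P2 > population P4 > population P3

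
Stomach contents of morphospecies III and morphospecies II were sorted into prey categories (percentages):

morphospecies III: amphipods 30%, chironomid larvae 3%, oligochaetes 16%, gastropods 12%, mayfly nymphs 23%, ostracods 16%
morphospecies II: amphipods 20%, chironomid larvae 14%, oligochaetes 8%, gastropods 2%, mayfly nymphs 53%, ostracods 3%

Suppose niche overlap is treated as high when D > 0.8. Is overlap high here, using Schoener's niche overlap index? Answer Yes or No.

No

Convert percentages to proportions (divide by 100).
Σ|p₁ᵢ − p₂ᵢ| = 0.10 + 0.11 + 0.08 + 0.10 + 0.30 + 0.13 = 0.82
D = 1 − ½ × 0.82 = 1 − 0.410 = 0.5900
D = 0.5900 < 0.8 → No.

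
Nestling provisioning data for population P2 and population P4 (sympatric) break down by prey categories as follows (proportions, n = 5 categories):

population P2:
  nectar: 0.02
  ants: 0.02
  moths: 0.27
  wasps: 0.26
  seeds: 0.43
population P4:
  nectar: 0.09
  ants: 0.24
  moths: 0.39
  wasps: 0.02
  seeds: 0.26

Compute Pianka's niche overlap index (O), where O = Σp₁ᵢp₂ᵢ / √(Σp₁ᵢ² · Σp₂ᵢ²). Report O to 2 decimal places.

Σ p₁ᵢp₂ᵢ = 0.0018 + 0.0048 + 0.1053 + 0.0052 + 0.1118 = 0.2289
Σp_1ᵢ² = 0.02² + 0.02² + 0.27² + 0.26² + 0.43² = 0.0004 + 0.0004 + 0.0729 + 0.0676 + 0.1849 = 0.3262
Σp_2ᵢ² = 0.09² + 0.24² + 0.39² + 0.02² + 0.26² = 0.0081 + 0.0576 + 0.1521 + 0.0004 + 0.0676 = 0.2858
O = 0.2289 / √(0.3262 × 0.2858) = 0.2289 / 0.30533 = 0.7497

0.75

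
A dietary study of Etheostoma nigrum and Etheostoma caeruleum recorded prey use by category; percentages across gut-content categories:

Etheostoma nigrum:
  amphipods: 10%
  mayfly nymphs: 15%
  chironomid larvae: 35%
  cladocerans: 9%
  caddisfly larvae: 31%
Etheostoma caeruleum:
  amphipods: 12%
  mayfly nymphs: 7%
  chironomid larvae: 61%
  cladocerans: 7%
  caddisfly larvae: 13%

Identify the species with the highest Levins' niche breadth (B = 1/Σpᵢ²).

Convert percentages to proportions (divide by 100).
Σp_nigrᵢ² = 0.10² + 0.15² + 0.35² + 0.09² + 0.31² = 0.0100 + 0.0225 + 0.1225 + 0.0081 + 0.0961 = 0.2592
B_nigr = 1 / 0.2592 = 3.8580
Σp_caerᵢ² = 0.12² + 0.07² + 0.61² + 0.07² + 0.13² = 0.0144 + 0.0049 + 0.3721 + 0.0049 + 0.0169 = 0.4132
B_caer = 1 / 0.4132 = 2.4201
Highest B → broadest niche (most generalist): Etheostoma nigrum (B = 3.86).

Etheostoma nigrum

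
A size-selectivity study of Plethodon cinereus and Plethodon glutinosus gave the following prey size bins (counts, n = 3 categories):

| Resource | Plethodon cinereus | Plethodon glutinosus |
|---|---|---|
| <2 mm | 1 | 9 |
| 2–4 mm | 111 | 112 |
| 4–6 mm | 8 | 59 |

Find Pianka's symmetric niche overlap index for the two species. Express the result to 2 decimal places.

Proportions for Plethodon cinereus (n=120): 1/120=0.0083, 111/120=0.9250, 8/120=0.0667
Proportions for Plethodon glutinosus (n=180): 9/180=0.0500, 112/180=0.6222, 59/180=0.3278
Σ p₁ᵢp₂ᵢ = 0.000415 + 0.575535 + 0.021864 = 0.597814
Σp_1ᵢ² = 0.0083² + 0.9250² + 0.0667² = 0.000069 + 0.855625 + 0.004449 = 0.860143
Σp_2ᵢ² = 0.0500² + 0.6222² + 0.3278² = 0.002500 + 0.387133 + 0.107453 = 0.497086
O = 0.597814 / √(0.860143 × 0.497086) = 0.597814 / 0.6538846 = 0.9143

0.91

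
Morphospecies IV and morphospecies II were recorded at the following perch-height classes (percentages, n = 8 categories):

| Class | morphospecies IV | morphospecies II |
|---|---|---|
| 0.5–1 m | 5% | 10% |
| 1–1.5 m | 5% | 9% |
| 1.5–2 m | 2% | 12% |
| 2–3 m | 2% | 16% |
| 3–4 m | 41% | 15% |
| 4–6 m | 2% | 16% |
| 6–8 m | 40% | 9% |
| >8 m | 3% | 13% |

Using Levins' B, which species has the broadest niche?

morphospecies II

Convert percentages to proportions (divide by 100).
Σp_IVᵢ² = 0.05² + 0.05² + 0.02² + 0.02² + 0.41² + 0.02² + 0.40² + 0.03² = 0.0025 + 0.0025 + 0.0004 + 0.0004 + 0.1681 + 0.0004 + 0.1600 + 0.0009 = 0.3352
B_IV = 1 / 0.3352 = 2.9833
Σp_IIᵢ² = 0.10² + 0.09² + 0.12² + 0.16² + 0.15² + 0.16² + 0.09² + 0.13² = 0.0100 + 0.0081 + 0.0144 + 0.0256 + 0.0225 + 0.0256 + 0.0081 + 0.0169 = 0.1312
B_II = 1 / 0.1312 = 7.6220
Highest B → broadest niche (most generalist): morphospecies II (B = 7.62).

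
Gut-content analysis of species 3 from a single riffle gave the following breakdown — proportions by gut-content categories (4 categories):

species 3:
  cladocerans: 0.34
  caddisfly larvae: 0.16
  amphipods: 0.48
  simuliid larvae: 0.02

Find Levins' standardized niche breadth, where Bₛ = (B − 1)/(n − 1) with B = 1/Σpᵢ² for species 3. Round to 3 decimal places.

Σpᵢ² = 0.34² + 0.16² + 0.48² + 0.02² = 0.1156 + 0.0256 + 0.2304 + 0.0004 = 0.3720
B = 1 / 0.3720 = 2.68817
Bₛ = (B − 1)/(n − 1) = (2.68817 − 1)/(4 − 1) = 1.68817/3 = 0.56272

0.563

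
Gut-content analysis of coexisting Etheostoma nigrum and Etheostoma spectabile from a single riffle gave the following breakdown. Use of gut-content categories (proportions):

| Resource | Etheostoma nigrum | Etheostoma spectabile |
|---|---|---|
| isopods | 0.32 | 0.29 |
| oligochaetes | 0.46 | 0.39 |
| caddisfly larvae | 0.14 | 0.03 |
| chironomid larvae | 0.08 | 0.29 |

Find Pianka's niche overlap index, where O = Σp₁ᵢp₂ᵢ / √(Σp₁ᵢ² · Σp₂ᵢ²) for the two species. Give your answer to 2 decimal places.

Σ p₁ᵢp₂ᵢ = 0.0928 + 0.1794 + 0.0042 + 0.0232 = 0.2996
Σp_1ᵢ² = 0.32² + 0.46² + 0.14² + 0.08² = 0.1024 + 0.2116 + 0.0196 + 0.0064 = 0.3400
Σp_2ᵢ² = 0.29² + 0.39² + 0.03² + 0.29² = 0.0841 + 0.1521 + 0.0009 + 0.0841 = 0.3212
O = 0.2996 / √(0.3400 × 0.3212) = 0.2996 / 0.33047 = 0.9066

0.91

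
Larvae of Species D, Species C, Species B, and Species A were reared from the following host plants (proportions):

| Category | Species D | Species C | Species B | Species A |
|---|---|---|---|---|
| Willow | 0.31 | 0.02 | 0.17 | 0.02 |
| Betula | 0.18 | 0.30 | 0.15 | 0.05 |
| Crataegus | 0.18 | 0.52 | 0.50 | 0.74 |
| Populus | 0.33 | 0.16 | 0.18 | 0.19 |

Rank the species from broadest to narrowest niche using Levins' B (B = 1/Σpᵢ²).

Σp_Dᵢ² = 0.31² + 0.18² + 0.18² + 0.33² = 0.0961 + 0.0324 + 0.0324 + 0.1089 = 0.2698
B_D = 1 / 0.2698 = 3.7064
Σp_Cᵢ² = 0.02² + 0.30² + 0.52² + 0.16² = 0.0004 + 0.0900 + 0.2704 + 0.0256 = 0.3864
B_C = 1 / 0.3864 = 2.5880
Σp_Bᵢ² = 0.17² + 0.15² + 0.50² + 0.18² = 0.0289 + 0.0225 + 0.2500 + 0.0324 = 0.3338
B_B = 1 / 0.3338 = 2.9958
Σp_Aᵢ² = 0.02² + 0.05² + 0.74² + 0.19² = 0.0004 + 0.0025 + 0.5476 + 0.0361 = 0.5866
B_A = 1 / 0.5866 = 1.7047
Ranking by B (broadest → narrowest): Species D (3.71) > Species B (3.00) > Species C (2.59) > Species A (1.70)

Species D > Species B > Species C > Species A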